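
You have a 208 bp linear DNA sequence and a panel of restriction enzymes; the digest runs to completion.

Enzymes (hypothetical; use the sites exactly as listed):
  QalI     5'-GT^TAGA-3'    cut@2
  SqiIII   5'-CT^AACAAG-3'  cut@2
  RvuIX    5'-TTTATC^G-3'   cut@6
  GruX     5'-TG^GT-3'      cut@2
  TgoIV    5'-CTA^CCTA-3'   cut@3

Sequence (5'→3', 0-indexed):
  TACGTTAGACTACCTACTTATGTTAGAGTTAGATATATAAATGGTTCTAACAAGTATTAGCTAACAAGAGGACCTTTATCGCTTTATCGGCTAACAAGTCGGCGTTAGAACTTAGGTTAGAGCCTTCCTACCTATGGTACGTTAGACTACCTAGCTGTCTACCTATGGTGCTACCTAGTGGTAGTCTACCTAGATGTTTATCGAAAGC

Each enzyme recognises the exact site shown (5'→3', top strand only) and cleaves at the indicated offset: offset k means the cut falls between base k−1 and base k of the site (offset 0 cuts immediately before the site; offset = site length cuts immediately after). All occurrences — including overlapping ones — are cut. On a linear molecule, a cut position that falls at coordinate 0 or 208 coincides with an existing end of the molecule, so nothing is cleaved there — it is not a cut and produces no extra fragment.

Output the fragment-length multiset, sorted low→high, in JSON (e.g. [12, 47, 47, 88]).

Scan for sites:
  QalI GTTAGA/2: at [3, 21, 27, 103, 115, 140] ⇒ [5, 23, 29, 105, 117, 142]
  SqiIII CTAACAAG/2: at [46, 60, 90] ⇒ [48, 62, 92]
  RvuIX TTTATCG/6: at [74, 82, 196] ⇒ [80, 88, 202]
  GruX TGGT/2: at [41, 134, 165, 178] ⇒ [43, 136, 167, 180]
  TgoIV CTACCTA/3: at [9, 127, 146, 158, 170, 185] ⇒ [12, 130, 149, 161, 173, 188]

All cut coordinates (distinct, sorted): [5, 12, 23, 29, 43, 48, 62, 80, 88, 92, 105, 117, 130, 136, 142, 149, 161, 167, 173, 180, 188, 202]

Fragments:
  [0,5): 5 bp
  [5,12): 7 bp
  [12,23): 11 bp
  [23,29): 6 bp
  [29,43): 14 bp
  [43,48): 5 bp
  [48,62): 14 bp
  [62,80): 18 bp
  [80,88): 8 bp
  [88,92): 4 bp
  [92,105): 13 bp
  [105,117): 12 bp
  [117,130): 13 bp
  [130,136): 6 bp
  [136,142): 6 bp
  [142,149): 7 bp
  [149,161): 12 bp
  [161,167): 6 bp
  [167,173): 6 bp
  [173,180): 7 bp
  [180,188): 8 bp
  [188,202): 14 bp
  [202,208): 6 bp

[4,5,5,6,6,6,6,6,6,7,7,7,8,8,11,12,12,13,13,14,14,14,18]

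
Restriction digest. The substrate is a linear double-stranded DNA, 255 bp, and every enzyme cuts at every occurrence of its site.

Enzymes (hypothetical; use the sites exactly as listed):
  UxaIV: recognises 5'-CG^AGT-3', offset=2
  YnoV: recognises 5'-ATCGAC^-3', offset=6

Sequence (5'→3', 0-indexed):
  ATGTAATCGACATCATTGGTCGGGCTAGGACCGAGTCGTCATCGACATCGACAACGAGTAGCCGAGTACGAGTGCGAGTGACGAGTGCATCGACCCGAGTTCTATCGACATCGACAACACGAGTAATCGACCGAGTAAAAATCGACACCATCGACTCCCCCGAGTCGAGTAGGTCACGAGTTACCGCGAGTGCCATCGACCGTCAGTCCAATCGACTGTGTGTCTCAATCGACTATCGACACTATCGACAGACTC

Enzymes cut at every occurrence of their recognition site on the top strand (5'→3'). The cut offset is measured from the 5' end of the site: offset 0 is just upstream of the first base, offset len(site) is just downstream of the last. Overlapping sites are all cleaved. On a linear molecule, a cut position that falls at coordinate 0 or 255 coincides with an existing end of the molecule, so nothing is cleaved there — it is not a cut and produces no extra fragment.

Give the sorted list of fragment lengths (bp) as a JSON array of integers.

Site scan:
  UxaIV (CGAGT, off=2): starts [31, 54, 62, 68, 74, 81, 95, 119, 131, 160, 165, 176, 186] → cuts [33, 56, 64, 70, 76, 83, 97, 121, 133, 162, 167, 178, 188]
  YnoV (ATCGAC, off=6): starts [5, 40, 46, 88, 103, 109, 125, 140, 149, 194, 210, 227, 234, 243] → cuts [11, 46, 52, 94, 109, 115, 131, 146, 155, 200, 216, 233, 240, 249]

All cut coordinates (distinct, sorted): [11, 33, 46, 52, 56, 64, 70, 76, 83, 94, 97, 109, 115, 121, 131, 133, 146, 155, 162, 167, 178, 188, 200, 216, 233, 240, 249]

Fragment lengths:
  [0,11): 11 bp
  [11,33): 22 bp
  [33,46): 13 bp
  [46,52): 6 bp
  [52,56): 4 bp
  [56,64): 8 bp
  [64,70): 6 bp
  [70,76): 6 bp
  [76,83): 7 bp
  [83,94): 11 bp
  [94,97): 3 bp
  [97,109): 12 bp
  [109,115): 6 bp
  [115,121): 6 bp
  [121,131): 10 bp
  [131,133): 2 bp
  [133,146): 13 bp
  [146,155): 9 bp
  [155,162): 7 bp
  [162,167): 5 bp
  [167,178): 11 bp
  [178,188): 10 bp
  [188,200): 12 bp
  [200,216): 16 bp
  [216,233): 17 bp
  [233,240): 7 bp
  [240,249): 9 bp
  [249,255): 6 bp

[2,3,4,5,6,6,6,6,6,6,7,7,7,8,9,9,10,10,11,11,11,12,12,13,13,16,17,22]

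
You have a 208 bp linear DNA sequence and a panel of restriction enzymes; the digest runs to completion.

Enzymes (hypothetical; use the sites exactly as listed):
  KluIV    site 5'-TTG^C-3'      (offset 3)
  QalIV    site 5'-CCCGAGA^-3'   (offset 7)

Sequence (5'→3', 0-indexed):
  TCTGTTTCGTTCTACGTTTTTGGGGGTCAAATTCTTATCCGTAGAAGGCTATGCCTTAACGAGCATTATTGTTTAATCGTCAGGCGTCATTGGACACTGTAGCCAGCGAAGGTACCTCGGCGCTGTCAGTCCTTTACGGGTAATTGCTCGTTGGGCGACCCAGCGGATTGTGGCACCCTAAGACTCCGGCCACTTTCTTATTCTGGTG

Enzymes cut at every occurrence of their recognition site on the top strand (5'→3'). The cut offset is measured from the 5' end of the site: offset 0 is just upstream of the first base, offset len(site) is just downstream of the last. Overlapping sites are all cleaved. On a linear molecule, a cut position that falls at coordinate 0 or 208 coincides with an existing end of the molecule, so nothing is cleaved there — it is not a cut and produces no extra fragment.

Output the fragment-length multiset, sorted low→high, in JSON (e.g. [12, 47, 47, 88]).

Per-enzyme occurrences:
  KluIV (TTGC, off=3): starts [143] → cuts [146]
  QalIV (CCCGAGA, off=7): no sites

Pooled cuts: [146]

Fragment lengths:
  [0,146): 146 bp
  [146,208): 62 bp

[62,146]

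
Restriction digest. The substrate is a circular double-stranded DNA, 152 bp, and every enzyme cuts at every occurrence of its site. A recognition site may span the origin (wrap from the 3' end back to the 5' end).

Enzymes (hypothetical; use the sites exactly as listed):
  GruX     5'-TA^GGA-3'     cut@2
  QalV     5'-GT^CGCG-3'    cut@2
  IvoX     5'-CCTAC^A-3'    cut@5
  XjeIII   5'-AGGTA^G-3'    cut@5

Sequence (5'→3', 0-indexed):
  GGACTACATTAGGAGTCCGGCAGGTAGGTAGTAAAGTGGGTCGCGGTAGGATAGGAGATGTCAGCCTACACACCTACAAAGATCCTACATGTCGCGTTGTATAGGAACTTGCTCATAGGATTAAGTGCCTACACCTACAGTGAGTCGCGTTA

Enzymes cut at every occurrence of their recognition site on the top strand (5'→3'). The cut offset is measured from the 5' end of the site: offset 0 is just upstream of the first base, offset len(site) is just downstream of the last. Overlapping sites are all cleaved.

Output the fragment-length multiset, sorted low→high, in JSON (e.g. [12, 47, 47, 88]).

Per-enzyme occurrences:
  GruX (TAGGA, off=2): starts [9, 46, 51, 101, 115, 150] → cuts [0, 11, 48, 53, 103, 117]
  QalV (GTCGCG, off=2): starts [39, 90, 143] → cuts [41, 92, 145]
  IvoX (CCTACA, off=5): starts [64, 72, 83, 127, 133] → cuts [69, 77, 88, 132, 138]
  XjeIII (AGGTAG, off=5): starts [21, 25] → cuts [26, 30]

All cut coordinates (distinct, sorted): [0, 11, 26, 30, 41, 48, 53, 69, 77, 88, 92, 103, 117, 132, 138, 145]

Fragment lengths:
  0→11: 11 bp
  11→26: 15 bp
  26→30: 4 bp
  30→41: 11 bp
  41→48: 7 bp
  48→53: 5 bp
  53→69: 16 bp
  69→77: 8 bp
  77→88: 11 bp
  88→92: 4 bp
  92→103: 11 bp
  103→117: 14 bp
  117→132: 15 bp
  132→138: 6 bp
  138→145: 7 bp
  145→0 (wrap): 152-145+0 = 7 bp

[4,4,5,6,7,7,7,8,11,11,11,11,14,15,15,16]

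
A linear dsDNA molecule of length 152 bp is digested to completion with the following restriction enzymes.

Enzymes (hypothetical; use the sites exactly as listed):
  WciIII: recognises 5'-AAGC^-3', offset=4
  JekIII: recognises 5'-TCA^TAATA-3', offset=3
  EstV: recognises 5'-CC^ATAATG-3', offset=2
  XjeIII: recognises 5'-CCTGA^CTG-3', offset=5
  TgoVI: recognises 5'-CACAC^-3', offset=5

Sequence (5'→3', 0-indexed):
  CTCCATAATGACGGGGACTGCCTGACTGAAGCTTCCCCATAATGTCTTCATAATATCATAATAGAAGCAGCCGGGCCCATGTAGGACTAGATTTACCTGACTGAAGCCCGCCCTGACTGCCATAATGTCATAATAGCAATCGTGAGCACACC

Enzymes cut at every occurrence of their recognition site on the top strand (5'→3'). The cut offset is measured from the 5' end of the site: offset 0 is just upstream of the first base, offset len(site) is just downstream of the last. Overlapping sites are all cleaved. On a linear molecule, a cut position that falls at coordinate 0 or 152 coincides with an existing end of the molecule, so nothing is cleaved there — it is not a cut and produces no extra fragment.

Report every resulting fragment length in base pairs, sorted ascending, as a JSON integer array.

[1,4,5,6,7,7,8,9,9,10,12,21,21,32]

Scan for sites:
  WciIII AAGC/4: at [28, 64, 103] ⇒ [32, 68, 107]
  JekIII TCATAATA/3: at [47, 55, 127] ⇒ [50, 58, 130]
  EstV CCATAATG/2: at [2, 36, 119] ⇒ [4, 38, 121]
  XjeIII CCTGACTG/5: at [20, 95, 111] ⇒ [25, 100, 116]
  TgoVI CACAC/5: at [146] ⇒ [151]

All cut coordinates (distinct, sorted): [4, 25, 32, 38, 50, 58, 68, 100, 107, 116, 121, 130, 151]

Fragment lengths:
  [0,4): 4 bp
  [4,25): 21 bp
  [25,32): 7 bp
  [32,38): 6 bp
  [38,50): 12 bp
  [50,58): 8 bp
  [58,68): 10 bp
  [68,100): 32 bp
  [100,107): 7 bp
  [107,116): 9 bp
  [116,121): 5 bp
  [121,130): 9 bp
  [130,151): 21 bp
  [151,152): 1 bp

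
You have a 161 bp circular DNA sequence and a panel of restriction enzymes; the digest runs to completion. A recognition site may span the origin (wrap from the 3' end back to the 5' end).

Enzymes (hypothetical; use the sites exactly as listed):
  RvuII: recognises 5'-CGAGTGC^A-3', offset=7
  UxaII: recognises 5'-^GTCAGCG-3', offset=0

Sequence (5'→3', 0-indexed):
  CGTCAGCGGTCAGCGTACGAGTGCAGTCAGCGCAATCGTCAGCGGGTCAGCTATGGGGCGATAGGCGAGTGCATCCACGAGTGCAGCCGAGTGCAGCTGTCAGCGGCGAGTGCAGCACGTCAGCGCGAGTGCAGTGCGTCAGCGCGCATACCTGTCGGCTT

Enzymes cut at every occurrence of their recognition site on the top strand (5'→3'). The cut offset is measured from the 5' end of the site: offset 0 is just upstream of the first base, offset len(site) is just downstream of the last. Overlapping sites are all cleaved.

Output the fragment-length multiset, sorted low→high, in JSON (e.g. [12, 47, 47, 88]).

Site scan:
  RvuII (CGAGTGCA, off=7): starts [17, 65, 77, 87, 106, 125] → cuts [24, 72, 84, 94, 113, 132]
  UxaII (GTCAGCG, off=0): starts [1, 8, 25, 37, 98, 118, 137] → cuts [1, 8, 25, 37, 98, 118, 137]

Pooled cuts: [1, 8, 24, 25, 37, 72, 84, 94, 98, 113, 118, 132, 137]

Fragments:
  1→8: 7 bp
  8→24: 16 bp
  24→25: 1 bp
  25→37: 12 bp
  37→72: 35 bp
  72→84: 12 bp
  84→94: 10 bp
  94→98: 4 bp
  98→113: 15 bp
  113→118: 5 bp
  118→132: 14 bp
  132→137: 5 bp
  137→1 (wrap): 161-137+1 = 25 bp

[1,4,5,5,7,10,12,12,14,15,16,25,35]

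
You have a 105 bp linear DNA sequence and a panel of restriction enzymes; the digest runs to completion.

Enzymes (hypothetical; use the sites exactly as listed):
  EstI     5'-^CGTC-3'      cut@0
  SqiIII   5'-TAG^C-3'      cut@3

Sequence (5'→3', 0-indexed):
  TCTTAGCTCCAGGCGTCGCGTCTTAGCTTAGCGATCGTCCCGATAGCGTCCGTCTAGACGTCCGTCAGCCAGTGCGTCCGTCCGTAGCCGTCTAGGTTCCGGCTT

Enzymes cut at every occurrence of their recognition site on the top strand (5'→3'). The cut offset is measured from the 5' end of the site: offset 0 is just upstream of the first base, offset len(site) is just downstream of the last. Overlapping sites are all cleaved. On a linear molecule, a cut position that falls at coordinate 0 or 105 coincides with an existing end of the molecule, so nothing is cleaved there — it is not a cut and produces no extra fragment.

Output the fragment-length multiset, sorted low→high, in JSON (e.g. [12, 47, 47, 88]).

Scan for sites:
  EstI CGTC/0: at [13, 18, 35, 46, 50, 58, 62, 74, 78, 88] ⇒ [13, 18, 35, 46, 50, 58, 62, 74, 78, 88]
  SqiIII TAGC/3: at [3, 23, 28, 43, 84] ⇒ [6, 26, 31, 46, 87]

All cut coordinates (distinct, sorted): [6, 13, 18, 26, 31, 35, 46, 50, 58, 62, 74, 78, 87, 88]

Fragment lengths:
  [0,6): 6 bp
  [6,13): 7 bp
  [13,18): 5 bp
  [18,26): 8 bp
  [26,31): 5 bp
  [31,35): 4 bp
  [35,46): 11 bp
  [46,50): 4 bp
  [50,58): 8 bp
  [58,62): 4 bp
  [62,74): 12 bp
  [74,78): 4 bp
  [78,87): 9 bp
  [87,88): 1 bp
  [88,105): 17 bp

[1,4,4,4,4,5,5,6,7,8,8,9,11,12,17]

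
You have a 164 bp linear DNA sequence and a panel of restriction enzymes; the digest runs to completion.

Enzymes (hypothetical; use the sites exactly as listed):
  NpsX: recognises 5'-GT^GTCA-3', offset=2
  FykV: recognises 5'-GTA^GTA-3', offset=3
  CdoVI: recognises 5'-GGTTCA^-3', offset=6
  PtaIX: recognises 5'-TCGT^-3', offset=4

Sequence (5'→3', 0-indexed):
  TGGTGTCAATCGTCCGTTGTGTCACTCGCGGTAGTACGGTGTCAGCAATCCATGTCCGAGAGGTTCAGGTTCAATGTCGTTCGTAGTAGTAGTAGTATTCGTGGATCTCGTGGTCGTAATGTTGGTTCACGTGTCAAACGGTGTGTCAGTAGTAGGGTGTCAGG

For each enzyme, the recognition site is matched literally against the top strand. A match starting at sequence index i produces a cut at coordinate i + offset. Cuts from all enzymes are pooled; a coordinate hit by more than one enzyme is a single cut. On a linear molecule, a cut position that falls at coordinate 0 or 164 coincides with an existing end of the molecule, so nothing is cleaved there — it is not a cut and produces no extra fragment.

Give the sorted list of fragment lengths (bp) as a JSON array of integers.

[1,3,3,3,3,4,4,6,6,6,7,7,7,7,7,8,9,9,12,12,13,27]

Site scan:
  NpsX (GTGTCA, off=2): starts [2, 18, 38, 130, 142, 156] → cuts [4, 20, 40, 132, 144, 158]
  FykV (GTAGTA, off=3): starts [30, 82, 85, 88, 91, 148] → cuts [33, 85, 88, 91, 94, 151]
  CdoVI (GGTTCA, off=6): starts [61, 67, 123] → cuts [67, 73, 129]
  PtaIX (TCGT, off=4): starts [9, 76, 80, 98, 107, 113] → cuts [13, 80, 84, 102, 111, 117]

All cut coordinates (distinct, sorted): [4, 13, 20, 33, 40, 67, 73, 80, 84, 85, 88, 91, 94, 102, 111, 117, 129, 132, 144, 151, 158]

Fragment lengths:
  [0,4): 4 bp
  [4,13): 9 bp
  [13,20): 7 bp
  [20,33): 13 bp
  [33,40): 7 bp
  [40,67): 27 bp
  [67,73): 6 bp
  [73,80): 7 bp
  [80,84): 4 bp
  [84,85): 1 bp
  [85,88): 3 bp
  [88,91): 3 bp
  [91,94): 3 bp
  [94,102): 8 bp
  [102,111): 9 bp
  [111,117): 6 bp
  [117,129): 12 bp
  [129,132): 3 bp
  [132,144): 12 bp
  [144,151): 7 bp
  [151,158): 7 bp
  [158,164): 6 bp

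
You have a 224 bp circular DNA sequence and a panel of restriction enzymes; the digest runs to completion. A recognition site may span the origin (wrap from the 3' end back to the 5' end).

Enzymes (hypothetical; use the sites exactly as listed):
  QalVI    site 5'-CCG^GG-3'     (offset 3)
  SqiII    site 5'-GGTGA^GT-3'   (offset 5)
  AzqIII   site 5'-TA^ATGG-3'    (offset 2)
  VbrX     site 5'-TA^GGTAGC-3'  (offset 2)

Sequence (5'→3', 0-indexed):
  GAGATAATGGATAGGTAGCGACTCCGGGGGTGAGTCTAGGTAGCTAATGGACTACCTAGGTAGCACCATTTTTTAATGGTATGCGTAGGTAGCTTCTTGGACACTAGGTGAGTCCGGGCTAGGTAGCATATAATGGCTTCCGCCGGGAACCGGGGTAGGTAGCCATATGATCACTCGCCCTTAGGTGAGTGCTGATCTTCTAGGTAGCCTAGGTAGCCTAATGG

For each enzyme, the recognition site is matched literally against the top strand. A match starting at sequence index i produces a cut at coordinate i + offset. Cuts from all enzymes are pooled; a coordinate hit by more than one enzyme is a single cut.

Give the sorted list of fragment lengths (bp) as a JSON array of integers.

Site scan:
  QalVI (CCGGG, off=3): starts [23, 113, 142, 149] → cuts [26, 116, 145, 152]
  SqiII (GGTGAGT, off=5): starts [28, 106, 183] → cuts [33, 111, 188]
  AzqIII (TAATGG, off=2): starts [4, 44, 73, 130, 218] → cuts [6, 46, 75, 132, 220]
  VbrX (TAGGTAGC, off=2): starts [11, 36, 56, 85, 119, 155, 200, 209] → cuts [13, 38, 58, 87, 121, 157, 202, 211]

Pooled cuts: [6, 13, 26, 33, 38, 46, 58, 75, 87, 111, 116, 121, 132, 145, 152, 157, 188, 202, 211, 220]

Fragment lengths:
  6→13: 7 bp
  13→26: 13 bp
  26→33: 7 bp
  33→38: 5 bp
  38→46: 8 bp
  46→58: 12 bp
  58→75: 17 bp
  75→87: 12 bp
  87→111: 24 bp
  111→116: 5 bp
  116→121: 5 bp
  121→132: 11 bp
  132→145: 13 bp
  145→152: 7 bp
  152→157: 5 bp
  157→188: 31 bp
  188→202: 14 bp
  202→211: 9 bp
  211→220: 9 bp
  220→6 (wrap): 224-220+6 = 10 bp

[5,5,5,5,7,7,7,8,9,9,10,11,12,12,13,13,14,17,24,31]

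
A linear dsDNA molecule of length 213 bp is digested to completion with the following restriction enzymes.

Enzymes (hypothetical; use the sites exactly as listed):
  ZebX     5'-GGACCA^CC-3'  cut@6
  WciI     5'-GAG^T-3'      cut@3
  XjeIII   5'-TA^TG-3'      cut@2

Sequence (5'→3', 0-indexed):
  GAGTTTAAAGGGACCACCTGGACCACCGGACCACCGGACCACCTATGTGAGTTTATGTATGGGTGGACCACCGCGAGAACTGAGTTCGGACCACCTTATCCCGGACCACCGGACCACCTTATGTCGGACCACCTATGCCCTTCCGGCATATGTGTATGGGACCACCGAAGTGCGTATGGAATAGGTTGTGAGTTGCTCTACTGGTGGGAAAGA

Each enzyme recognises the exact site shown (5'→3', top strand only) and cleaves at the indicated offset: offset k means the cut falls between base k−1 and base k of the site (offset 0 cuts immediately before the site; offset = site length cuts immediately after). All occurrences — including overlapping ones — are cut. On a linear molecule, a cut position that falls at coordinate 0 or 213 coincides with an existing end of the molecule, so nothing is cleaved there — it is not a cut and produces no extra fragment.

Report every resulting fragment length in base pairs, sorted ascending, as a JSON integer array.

[3,4,4,4,4,5,6,6,8,8,8,8,9,9,10,11,12,13,14,15,15,16,21]

Scan for sites:
  ZebX GGACCACC/6: at [10, 19, 27, 35, 64, 87, 102, 110, 125, 158] ⇒ [16, 25, 33, 41, 70, 93, 108, 116, 131, 164]
  WciI GAGT/3: at [0, 48, 81, 189] ⇒ [3, 51, 84, 192]
  XjeIII TATG/2: at [43, 53, 57, 119, 133, 148, 154, 174] ⇒ [45, 55, 59, 121, 135, 150, 156, 176]

All cut coordinates (distinct, sorted): [3, 16, 25, 33, 41, 45, 51, 55, 59, 70, 84, 93, 108, 116, 121, 131, 135, 150, 156, 164, 176, 192]

Fragment lengths:
  [0,3): 3 bp
  [3,16): 13 bp
  [16,25): 9 bp
  [25,33): 8 bp
  [33,41): 8 bp
  [41,45): 4 bp
  [45,51): 6 bp
  [51,55): 4 bp
  [55,59): 4 bp
  [59,70): 11 bp
  [70,84): 14 bp
  [84,93): 9 bp
  [93,108): 15 bp
  [108,116): 8 bp
  [116,121): 5 bp
  [121,131): 10 bp
  [131,135): 4 bp
  [135,150): 15 bp
  [150,156): 6 bp
  [156,164): 8 bp
  [164,176): 12 bp
  [176,192): 16 bp
  [192,213): 21 bp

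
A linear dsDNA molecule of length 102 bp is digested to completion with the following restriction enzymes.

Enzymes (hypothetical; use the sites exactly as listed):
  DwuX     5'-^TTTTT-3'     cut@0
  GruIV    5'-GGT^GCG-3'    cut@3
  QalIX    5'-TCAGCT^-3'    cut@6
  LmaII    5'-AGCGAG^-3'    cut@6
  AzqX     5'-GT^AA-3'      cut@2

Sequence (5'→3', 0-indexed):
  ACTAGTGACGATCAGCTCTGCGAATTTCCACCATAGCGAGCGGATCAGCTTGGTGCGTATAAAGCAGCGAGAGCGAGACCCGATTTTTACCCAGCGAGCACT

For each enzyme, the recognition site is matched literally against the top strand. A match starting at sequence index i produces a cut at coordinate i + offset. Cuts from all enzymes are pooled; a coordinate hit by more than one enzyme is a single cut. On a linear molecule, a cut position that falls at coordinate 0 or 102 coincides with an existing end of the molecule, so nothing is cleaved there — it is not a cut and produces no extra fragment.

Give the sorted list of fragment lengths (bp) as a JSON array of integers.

[4,4,6,6,10,15,17,17,23]

Per-enzyme occurrences:
  DwuX TTTTT/0: at [83] ⇒ [83]
  GruIV GGTGCG/3: at [51] ⇒ [54]
  QalIX TCAGCT/6: at [11, 44] ⇒ [17, 50]
  LmaII AGCGAG/6: at [34, 65, 71, 92] ⇒ [40, 71, 77, 98]
  AzqX (GTAA, off=2): no sites

All cut coordinates (distinct, sorted): [17, 40, 50, 54, 71, 77, 83, 98]

Fragments:
  [0,17): 17 bp
  [17,40): 23 bp
  [40,50): 10 bp
  [50,54): 4 bp
  [54,71): 17 bp
  [71,77): 6 bp
  [77,83): 6 bp
  [83,98): 15 bp
  [98,102): 4 bp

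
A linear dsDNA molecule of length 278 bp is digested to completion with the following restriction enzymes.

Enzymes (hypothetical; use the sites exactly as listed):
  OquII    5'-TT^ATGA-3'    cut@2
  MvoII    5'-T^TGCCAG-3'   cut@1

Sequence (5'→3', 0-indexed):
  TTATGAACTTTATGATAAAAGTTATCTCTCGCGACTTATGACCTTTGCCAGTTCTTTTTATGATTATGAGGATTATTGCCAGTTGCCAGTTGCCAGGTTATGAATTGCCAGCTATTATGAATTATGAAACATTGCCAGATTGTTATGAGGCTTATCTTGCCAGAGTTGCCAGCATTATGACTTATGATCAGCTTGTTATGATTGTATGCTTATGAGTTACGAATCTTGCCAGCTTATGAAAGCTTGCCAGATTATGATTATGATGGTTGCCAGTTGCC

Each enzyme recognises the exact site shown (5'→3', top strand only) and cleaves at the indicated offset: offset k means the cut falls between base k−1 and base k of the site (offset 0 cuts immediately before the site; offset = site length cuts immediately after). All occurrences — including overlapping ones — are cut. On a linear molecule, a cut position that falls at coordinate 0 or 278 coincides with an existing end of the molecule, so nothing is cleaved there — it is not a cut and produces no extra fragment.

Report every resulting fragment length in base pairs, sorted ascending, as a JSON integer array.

[2,6,6,6,7,7,7,7,8,8,9,9,9,9,9,9,9,10,11,11,11,12,13,14,14,14,15,26]

Site scan:
  OquII (TTATGA, off=2): starts [0, 9, 35, 57, 63, 97, 114, 121, 142, 174, 181, 195, 209, 233, 251, 257] → cuts [2, 11, 37, 59, 65, 99, 116, 123, 144, 176, 183, 197, 211, 235, 253, 259]
  MvoII (TTGCCAG, off=1): starts [44, 75, 82, 89, 104, 131, 156, 165, 225, 243, 266] → cuts [45, 76, 83, 90, 105, 132, 157, 166, 226, 244, 267]

Pooled cuts: [2, 11, 37, 45, 59, 65, 76, 83, 90, 99, 105, 116, 123, 132, 144, 157, 166, 176, 183, 197, 211, 226, 235, 244, 253, 259, 267]

Fragments:
  [0,2): 2 bp
  [2,11): 9 bp
  [11,37): 26 bp
  [37,45): 8 bp
  [45,59): 14 bp
  [59,65): 6 bp
  [65,76): 11 bp
  [76,83): 7 bp
  [83,90): 7 bp
  [90,99): 9 bp
  [99,105): 6 bp
  [105,116): 11 bp
  [116,123): 7 bp
  [123,132): 9 bp
  [132,144): 12 bp
  [144,157): 13 bp
  [157,166): 9 bp
  [166,176): 10 bp
  [176,183): 7 bp
  [183,197): 14 bp
  [197,211): 14 bp
  [211,226): 15 bp
  [226,235): 9 bp
  [235,244): 9 bp
  [244,253): 9 bp
  [253,259): 6 bp
  [259,267): 8 bp
  [267,278): 11 bp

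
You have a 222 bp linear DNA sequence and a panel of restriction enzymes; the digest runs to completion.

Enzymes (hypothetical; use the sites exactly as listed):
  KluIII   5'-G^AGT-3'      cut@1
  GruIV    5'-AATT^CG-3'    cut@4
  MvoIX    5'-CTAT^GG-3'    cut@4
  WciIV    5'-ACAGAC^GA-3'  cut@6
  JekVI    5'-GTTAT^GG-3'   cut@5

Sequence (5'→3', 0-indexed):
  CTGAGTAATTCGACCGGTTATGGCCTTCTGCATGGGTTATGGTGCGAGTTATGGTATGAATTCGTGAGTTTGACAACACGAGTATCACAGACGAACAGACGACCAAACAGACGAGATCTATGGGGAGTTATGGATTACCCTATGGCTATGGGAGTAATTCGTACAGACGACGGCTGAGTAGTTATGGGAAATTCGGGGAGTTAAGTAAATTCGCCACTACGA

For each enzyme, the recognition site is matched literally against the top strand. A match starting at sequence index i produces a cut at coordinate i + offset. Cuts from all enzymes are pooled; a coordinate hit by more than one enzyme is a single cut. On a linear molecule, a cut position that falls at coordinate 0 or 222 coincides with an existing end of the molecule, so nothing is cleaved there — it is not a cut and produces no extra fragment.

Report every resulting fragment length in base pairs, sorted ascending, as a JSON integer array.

[3,3,4,4,5,6,6,6,6,7,7,8,8,8,9,9,9,10,11,11,12,12,12,13,14,19]

Scan for sites:
  KluIII GAGT/1: at [2, 45, 65, 79, 124, 151, 175, 197] ⇒ [3, 46, 66, 80, 125, 152, 176, 198]
  GruIV AATTCG/4: at [6, 58, 155, 189, 207] ⇒ [10, 62, 159, 193, 211]
  MvoIX CTATGG/4: at [117, 139, 145] ⇒ [121, 143, 149]
  WciIV ACAGACGA/6: at [86, 94, 106, 162] ⇒ [92, 100, 112, 168]
  JekVI GTTATGG/5: at [16, 35, 47, 126, 180] ⇒ [21, 40, 52, 131, 185]

All cut coordinates (distinct, sorted): [3, 10, 21, 40, 46, 52, 62, 66, 80, 92, 100, 112, 121, 125, 131, 143, 149, 152, 159, 168, 176, 185, 193, 198, 211]

Fragments:
  [0,3): 3 bp
  [3,10): 7 bp
  [10,21): 11 bp
  [21,40): 19 bp
  [40,46): 6 bp
  [46,52): 6 bp
  [52,62): 10 bp
  [62,66): 4 bp
  [66,80): 14 bp
  [80,92): 12 bp
  [92,100): 8 bp
  [100,112): 12 bp
  [112,121): 9 bp
  [121,125): 4 bp
  [125,131): 6 bp
  [131,143): 12 bp
  [143,149): 6 bp
  [149,152): 3 bp
  [152,159): 7 bp
  [159,168): 9 bp
  [168,176): 8 bp
  [176,185): 9 bp
  [185,193): 8 bp
  [193,198): 5 bp
  [198,211): 13 bp
  [211,222): 11 bp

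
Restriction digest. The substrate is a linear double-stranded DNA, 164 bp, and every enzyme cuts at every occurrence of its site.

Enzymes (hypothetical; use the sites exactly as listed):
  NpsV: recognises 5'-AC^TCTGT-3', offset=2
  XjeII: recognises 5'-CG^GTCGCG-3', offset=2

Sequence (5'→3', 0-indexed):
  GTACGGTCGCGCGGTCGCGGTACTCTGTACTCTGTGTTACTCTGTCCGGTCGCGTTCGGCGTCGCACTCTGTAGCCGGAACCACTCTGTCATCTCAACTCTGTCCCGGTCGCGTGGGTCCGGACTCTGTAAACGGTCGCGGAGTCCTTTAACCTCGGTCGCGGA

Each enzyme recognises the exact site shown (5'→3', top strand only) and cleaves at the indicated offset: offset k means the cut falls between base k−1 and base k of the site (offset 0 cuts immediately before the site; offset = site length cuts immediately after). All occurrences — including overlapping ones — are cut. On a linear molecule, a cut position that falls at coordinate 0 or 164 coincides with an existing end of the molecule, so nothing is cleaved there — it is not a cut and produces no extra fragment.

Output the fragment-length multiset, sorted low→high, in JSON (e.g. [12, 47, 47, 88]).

Per-enzyme occurrences:
  NpsV (ACTCTGT, off=2): starts [21, 28, 38, 65, 82, 96, 122] → cuts [23, 30, 40, 67, 84, 98, 124]
  XjeII (CGGTCGCG, off=2): starts [3, 11, 46, 105, 132, 154] → cuts [5, 13, 48, 107, 134, 156]

All cut coordinates (distinct, sorted): [5, 13, 23, 30, 40, 48, 67, 84, 98, 107, 124, 134, 156]

Fragment lengths:
  [0,5): 5 bp
  [5,13): 8 bp
  [13,23): 10 bp
  [23,30): 7 bp
  [30,40): 10 bp
  [40,48): 8 bp
  [48,67): 19 bp
  [67,84): 17 bp
  [84,98): 14 bp
  [98,107): 9 bp
  [107,124): 17 bp
  [124,134): 10 bp
  [134,156): 22 bp
  [156,164): 8 bp

[5,7,8,8,8,9,10,10,10,14,17,17,19,22]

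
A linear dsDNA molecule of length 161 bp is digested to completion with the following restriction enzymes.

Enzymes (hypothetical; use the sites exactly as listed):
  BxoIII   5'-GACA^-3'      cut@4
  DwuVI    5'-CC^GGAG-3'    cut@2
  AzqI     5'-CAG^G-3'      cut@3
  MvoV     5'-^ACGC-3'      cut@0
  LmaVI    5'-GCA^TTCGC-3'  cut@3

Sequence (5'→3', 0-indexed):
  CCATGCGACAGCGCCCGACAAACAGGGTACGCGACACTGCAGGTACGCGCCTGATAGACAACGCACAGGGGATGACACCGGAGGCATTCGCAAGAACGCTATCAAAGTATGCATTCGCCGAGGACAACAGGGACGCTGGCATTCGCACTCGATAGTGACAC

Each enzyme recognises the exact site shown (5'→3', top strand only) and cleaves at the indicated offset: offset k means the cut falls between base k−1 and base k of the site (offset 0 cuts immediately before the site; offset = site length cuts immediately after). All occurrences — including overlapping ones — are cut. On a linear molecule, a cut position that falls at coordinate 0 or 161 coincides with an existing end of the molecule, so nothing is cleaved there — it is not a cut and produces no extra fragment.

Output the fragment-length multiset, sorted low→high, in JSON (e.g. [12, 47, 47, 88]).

Per-enzyme occurrences:
  BxoIII GACA/4: at [6, 16, 32, 56, 73, 122, 156] ⇒ [10, 20, 36, 60, 77, 126, 160]
  DwuVI CCGGAG/2: at [77] ⇒ [79]
  AzqI CAGG/3: at [22, 39, 65, 127] ⇒ [25, 42, 68, 130]
  MvoV ACGC/0: at [28, 44, 60, 95, 132] ⇒ [28, 44, 60, 95, 132]
  LmaVI GCATTCGC/3: at [83, 110, 138] ⇒ [86, 113, 141]

Pooled cuts: [10, 20, 25, 28, 36, 42, 44, 60, 68, 77, 79, 86, 95, 113, 126, 130, 132, 141, 160]

Fragment lengths:
  [0,10): 10 bp
  [10,20): 10 bp
  [20,25): 5 bp
  [25,28): 3 bp
  [28,36): 8 bp
  [36,42): 6 bp
  [42,44): 2 bp
  [44,60): 16 bp
  [60,68): 8 bp
  [68,77): 9 bp
  [77,79): 2 bp
  [79,86): 7 bp
  [86,95): 9 bp
  [95,113): 18 bp
  [113,126): 13 bp
  [126,130): 4 bp
  [130,132): 2 bp
  [132,141): 9 bp
  [141,160): 19 bp
  [160,161): 1 bp

[1,2,2,2,3,4,5,6,7,8,8,9,9,9,10,10,13,16,18,19]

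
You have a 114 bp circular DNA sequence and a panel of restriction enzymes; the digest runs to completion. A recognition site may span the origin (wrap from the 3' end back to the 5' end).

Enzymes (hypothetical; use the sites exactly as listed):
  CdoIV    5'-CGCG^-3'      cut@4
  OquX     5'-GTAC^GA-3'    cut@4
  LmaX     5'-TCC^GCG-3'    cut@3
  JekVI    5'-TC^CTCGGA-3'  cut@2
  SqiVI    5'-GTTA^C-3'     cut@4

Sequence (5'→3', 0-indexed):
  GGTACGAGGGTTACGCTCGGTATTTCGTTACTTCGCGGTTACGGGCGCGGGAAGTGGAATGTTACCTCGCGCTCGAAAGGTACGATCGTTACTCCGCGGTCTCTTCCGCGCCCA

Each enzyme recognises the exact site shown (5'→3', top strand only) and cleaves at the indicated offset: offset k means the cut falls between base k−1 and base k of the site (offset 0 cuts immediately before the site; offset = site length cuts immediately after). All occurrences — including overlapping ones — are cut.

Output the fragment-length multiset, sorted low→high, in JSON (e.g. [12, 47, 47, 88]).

[3,3,4,4,7,7,8,8,8,9,9,12,15,17]

Site scan:
  CdoIV CGCG/4: at [33, 45, 67, 94, 106] ⇒ [37, 49, 71, 98, 110]
  OquX GTACGA/4: at [1, 79] ⇒ [5, 83]
  LmaX TCCGCG/3: at [92, 104] ⇒ [95, 107]
  JekVI (TCCTCGGA, off=2): no sites
  SqiVI GTTAC/4: at [9, 26, 37, 60, 87] ⇒ [13, 30, 41, 64, 91]

Pooled cuts: [5, 13, 30, 37, 41, 49, 64, 71, 83, 91, 95, 98, 107, 110]

Fragment lengths:
  5→13: 8 bp
  13→30: 17 bp
  30→37: 7 bp
  37→41: 4 bp
  41→49: 8 bp
  49→64: 15 bp
  64→71: 7 bp
  71→83: 12 bp
  83→91: 8 bp
  91→95: 4 bp
  95→98: 3 bp
  98→107: 9 bp
  107→110: 3 bp
  110→5 (wrap): 114-110+5 = 9 bp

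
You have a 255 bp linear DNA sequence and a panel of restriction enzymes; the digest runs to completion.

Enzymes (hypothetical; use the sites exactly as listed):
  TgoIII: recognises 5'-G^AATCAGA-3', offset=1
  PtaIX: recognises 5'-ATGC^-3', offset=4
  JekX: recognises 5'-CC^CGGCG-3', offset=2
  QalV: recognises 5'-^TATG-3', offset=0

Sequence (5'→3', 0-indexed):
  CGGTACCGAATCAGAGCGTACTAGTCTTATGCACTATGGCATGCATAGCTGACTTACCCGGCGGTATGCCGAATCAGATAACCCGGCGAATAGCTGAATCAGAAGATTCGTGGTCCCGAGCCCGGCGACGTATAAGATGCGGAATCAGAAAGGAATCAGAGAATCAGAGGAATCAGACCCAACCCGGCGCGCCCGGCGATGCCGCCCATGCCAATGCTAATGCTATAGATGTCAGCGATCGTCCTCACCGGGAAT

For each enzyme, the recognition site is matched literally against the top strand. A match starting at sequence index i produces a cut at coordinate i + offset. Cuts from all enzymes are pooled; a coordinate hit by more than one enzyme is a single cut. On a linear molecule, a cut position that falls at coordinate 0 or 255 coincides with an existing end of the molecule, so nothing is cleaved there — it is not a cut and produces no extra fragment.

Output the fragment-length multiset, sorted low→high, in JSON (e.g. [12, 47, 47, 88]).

[2,2,2,5,5,6,6,6,8,8,9,9,9,9,10,11,12,13,14,14,18,19,26,32]

Site scan:
  TgoIII GAATCAGA/1: at [7, 70, 95, 141, 152, 160, 169] ⇒ [8, 71, 96, 142, 153, 161, 170]
  PtaIX ATGC/4: at [28, 40, 65, 136, 198, 207, 213, 219] ⇒ [32, 44, 69, 140, 202, 211, 217, 223]
  JekX CCCGGCG/2: at [56, 81, 120, 182, 191] ⇒ [58, 83, 122, 184, 193]
  QalV TATG/0: at [27, 34, 64] ⇒ [27, 34, 64]

All cut coordinates (distinct, sorted): [8, 27, 32, 34, 44, 58, 64, 69, 71, 83, 96, 122, 140, 142, 153, 161, 170, 184, 193, 202, 211, 217, 223]

Fragments:
  [0,8): 8 bp
  [8,27): 19 bp
  [27,32): 5 bp
  [32,34): 2 bp
  [34,44): 10 bp
  [44,58): 14 bp
  [58,64): 6 bp
  [64,69): 5 bp
  [69,71): 2 bp
  [71,83): 12 bp
  [83,96): 13 bp
  [96,122): 26 bp
  [122,140): 18 bp
  [140,142): 2 bp
  [142,153): 11 bp
  [153,161): 8 bp
  [161,170): 9 bp
  [170,184): 14 bp
  [184,193): 9 bp
  [193,202): 9 bp
  [202,211): 9 bp
  [211,217): 6 bp
  [217,223): 6 bp
  [223,255): 32 bp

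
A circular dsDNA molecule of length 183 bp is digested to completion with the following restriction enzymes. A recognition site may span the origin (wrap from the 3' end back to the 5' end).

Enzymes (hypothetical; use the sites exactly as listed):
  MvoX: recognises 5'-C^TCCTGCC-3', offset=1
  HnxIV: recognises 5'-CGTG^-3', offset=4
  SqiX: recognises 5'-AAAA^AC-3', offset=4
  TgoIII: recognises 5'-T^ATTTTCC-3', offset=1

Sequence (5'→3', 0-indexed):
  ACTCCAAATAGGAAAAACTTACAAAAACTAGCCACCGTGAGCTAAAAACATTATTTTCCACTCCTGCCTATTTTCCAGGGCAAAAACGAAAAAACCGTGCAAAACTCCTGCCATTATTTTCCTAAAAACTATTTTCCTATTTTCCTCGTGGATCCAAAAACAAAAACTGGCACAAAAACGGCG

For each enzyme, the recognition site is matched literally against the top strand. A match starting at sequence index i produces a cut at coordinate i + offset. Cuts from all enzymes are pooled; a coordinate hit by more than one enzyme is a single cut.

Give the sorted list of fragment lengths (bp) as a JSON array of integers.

[3,5,6,6,6,8,8,8,8,9,9,10,10,12,12,12,13,16,22]

Scan for sites:
  MvoX CTCCTGCC/1: at [60, 104] ⇒ [61, 105]
  HnxIV CGTG/4: at [35, 95, 146] ⇒ [39, 99, 150]
  SqiX AAAAAC/4: at [12, 22, 43, 81, 89, 123, 155, 161, 173] ⇒ [16, 26, 47, 85, 93, 127, 159, 165, 177]
  TgoIII TATTTTCC/1: at [51, 68, 114, 129, 137] ⇒ [52, 69, 115, 130, 138]

All cut coordinates (distinct, sorted): [16, 26, 39, 47, 52, 61, 69, 85, 93, 99, 105, 115, 127, 130, 138, 150, 159, 165, 177]

Fragment lengths:
  16→26: 10 bp
  26→39: 13 bp
  39→47: 8 bp
  47→52: 5 bp
  52→61: 9 bp
  61→69: 8 bp
  69→85: 16 bp
  85→93: 8 bp
  93→99: 6 bp
  99→105: 6 bp
  105→115: 10 bp
  115→127: 12 bp
  127→130: 3 bp
  130→138: 8 bp
  138→150: 12 bp
  150→159: 9 bp
  159→165: 6 bp
  165→177: 12 bp
  177→16 (wrap): 183-177+16 = 22 bp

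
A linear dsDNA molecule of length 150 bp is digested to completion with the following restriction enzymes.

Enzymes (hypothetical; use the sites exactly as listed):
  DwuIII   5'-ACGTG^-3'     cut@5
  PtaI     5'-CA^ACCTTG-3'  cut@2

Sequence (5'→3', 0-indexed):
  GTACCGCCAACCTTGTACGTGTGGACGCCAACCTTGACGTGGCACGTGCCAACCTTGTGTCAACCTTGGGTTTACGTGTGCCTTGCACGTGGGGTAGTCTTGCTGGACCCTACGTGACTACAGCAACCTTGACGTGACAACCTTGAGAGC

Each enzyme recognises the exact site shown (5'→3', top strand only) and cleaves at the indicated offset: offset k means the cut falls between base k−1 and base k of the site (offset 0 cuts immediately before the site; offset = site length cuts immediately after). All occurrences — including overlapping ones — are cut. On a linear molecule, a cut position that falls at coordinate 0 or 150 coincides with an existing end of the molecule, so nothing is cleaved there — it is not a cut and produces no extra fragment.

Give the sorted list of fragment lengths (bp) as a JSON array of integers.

[3,3,7,9,9,9,11,11,11,11,12,13,16,25]

Site scan:
  DwuIII (ACGTG, off=5): starts [16, 36, 43, 73, 86, 111, 131] → cuts [21, 41, 48, 78, 91, 116, 136]
  PtaI (CAACCTTG, off=2): starts [7, 28, 49, 60, 123, 137] → cuts [9, 30, 51, 62, 125, 139]

All cut coordinates (distinct, sorted): [9, 21, 30, 41, 48, 51, 62, 78, 91, 116, 125, 136, 139]

Fragments:
  [0,9): 9 bp
  [9,21): 12 bp
  [21,30): 9 bp
  [30,41): 11 bp
  [41,48): 7 bp
  [48,51): 3 bp
  [51,62): 11 bp
  [62,78): 16 bp
  [78,91): 13 bp
  [91,116): 25 bp
  [116,125): 9 bp
  [125,136): 11 bp
  [136,139): 3 bp
  [139,150): 11 bp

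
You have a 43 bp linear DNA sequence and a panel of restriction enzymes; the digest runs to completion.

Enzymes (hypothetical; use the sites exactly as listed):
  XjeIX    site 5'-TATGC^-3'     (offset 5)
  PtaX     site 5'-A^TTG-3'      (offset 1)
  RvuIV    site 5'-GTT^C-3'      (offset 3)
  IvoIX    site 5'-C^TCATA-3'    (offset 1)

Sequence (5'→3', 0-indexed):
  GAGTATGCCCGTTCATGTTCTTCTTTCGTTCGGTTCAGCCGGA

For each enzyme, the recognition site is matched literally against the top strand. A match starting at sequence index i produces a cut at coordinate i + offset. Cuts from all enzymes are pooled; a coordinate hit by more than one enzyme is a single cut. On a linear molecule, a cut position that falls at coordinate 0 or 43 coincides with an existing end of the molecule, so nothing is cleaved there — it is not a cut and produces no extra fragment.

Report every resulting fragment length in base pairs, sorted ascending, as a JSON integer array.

[5,5,6,8,8,11]

Per-enzyme occurrences:
  XjeIX (TATGC, off=5): starts [3] → cuts [8]
  PtaX (ATTG, off=1): no sites
  RvuIV (GTTC, off=3): starts [10, 16, 27, 32] → cuts [13, 19, 30, 35]
  IvoIX (CTCATA, off=1): no sites

All cut coordinates (distinct, sorted): [8, 13, 19, 30, 35]

Fragments:
  [0,8): 8 bp
  [8,13): 5 bp
  [13,19): 6 bp
  [19,30): 11 bp
  [30,35): 5 bp
  [35,43): 8 bp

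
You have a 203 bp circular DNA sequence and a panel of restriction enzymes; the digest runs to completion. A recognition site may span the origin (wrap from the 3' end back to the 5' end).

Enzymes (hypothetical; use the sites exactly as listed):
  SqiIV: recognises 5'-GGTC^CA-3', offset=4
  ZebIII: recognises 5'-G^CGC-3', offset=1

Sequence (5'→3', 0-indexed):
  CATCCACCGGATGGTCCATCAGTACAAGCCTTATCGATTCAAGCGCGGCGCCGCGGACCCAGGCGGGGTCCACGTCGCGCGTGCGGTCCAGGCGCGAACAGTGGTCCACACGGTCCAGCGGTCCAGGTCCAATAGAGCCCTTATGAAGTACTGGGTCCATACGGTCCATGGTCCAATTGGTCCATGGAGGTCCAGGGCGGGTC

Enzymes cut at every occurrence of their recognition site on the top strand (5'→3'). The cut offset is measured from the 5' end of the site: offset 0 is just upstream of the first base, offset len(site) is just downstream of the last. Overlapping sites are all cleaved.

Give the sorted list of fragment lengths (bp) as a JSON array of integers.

Per-enzyme occurrences:
  SqiIV GGTCCA/4: at [12, 66, 84, 102, 111, 119, 125, 153, 162, 169, 178, 188, 199] ⇒ [0, 16, 70, 88, 106, 115, 123, 129, 157, 166, 173, 182, 192]
  ZebIII GCGC/1: at [42, 47, 76, 91] ⇒ [43, 48, 77, 92]

Pooled cuts: [0, 16, 43, 48, 70, 77, 88, 92, 106, 115, 123, 129, 157, 166, 173, 182, 192]

Fragments:
  0→16: 16 bp
  16→43: 27 bp
  43→48: 5 bp
  48→70: 22 bp
  70→77: 7 bp
  77→88: 11 bp
  88→92: 4 bp
  92→106: 14 bp
  106→115: 9 bp
  115→123: 8 bp
  123→129: 6 bp
  129→157: 28 bp
  157→166: 9 bp
  166→173: 7 bp
  173→182: 9 bp
  182→192: 10 bp
  192→0 (wrap): 203-192+0 = 11 bp

[4,5,6,7,7,8,9,9,9,10,11,11,14,16,22,27,28]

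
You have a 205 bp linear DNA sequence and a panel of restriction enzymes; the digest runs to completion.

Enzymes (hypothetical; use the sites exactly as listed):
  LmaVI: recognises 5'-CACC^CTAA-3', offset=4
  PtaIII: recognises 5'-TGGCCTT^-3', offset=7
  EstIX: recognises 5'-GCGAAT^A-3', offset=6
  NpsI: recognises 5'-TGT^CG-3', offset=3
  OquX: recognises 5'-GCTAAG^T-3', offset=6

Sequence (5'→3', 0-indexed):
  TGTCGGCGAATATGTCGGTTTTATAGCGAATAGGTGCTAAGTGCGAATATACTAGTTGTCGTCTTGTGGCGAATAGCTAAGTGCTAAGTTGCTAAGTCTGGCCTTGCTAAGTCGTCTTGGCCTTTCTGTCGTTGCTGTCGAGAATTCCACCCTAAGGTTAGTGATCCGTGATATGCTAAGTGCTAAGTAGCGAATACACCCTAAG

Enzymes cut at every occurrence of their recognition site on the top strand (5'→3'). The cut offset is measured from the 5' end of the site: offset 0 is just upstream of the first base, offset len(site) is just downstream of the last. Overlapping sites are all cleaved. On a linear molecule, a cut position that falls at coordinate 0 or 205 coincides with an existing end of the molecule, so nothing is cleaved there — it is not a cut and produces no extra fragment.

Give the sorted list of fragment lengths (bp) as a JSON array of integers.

Site scan:
  LmaVI CACCCTAA/4: at [147, 196] ⇒ [151, 200]
  PtaIII TGGCCTT/7: at [98, 117] ⇒ [105, 124]
  EstIX GCGAATA/6: at [5, 25, 42, 68, 189] ⇒ [11, 31, 48, 74, 195]
  NpsI TGTCG/3: at [0, 12, 56, 126, 135] ⇒ [3, 15, 59, 129, 138]
  OquX GCTAAGT/6: at [35, 75, 82, 90, 105, 174, 181] ⇒ [41, 81, 88, 96, 111, 180, 187]

All cut coordinates (distinct, sorted): [3, 11, 15, 31, 41, 48, 59, 74, 81, 88, 96, 105, 111, 124, 129, 138, 151, 180, 187, 195, 200]

Fragments:
  [0,3): 3 bp
  [3,11): 8 bp
  [11,15): 4 bp
  [15,31): 16 bp
  [31,41): 10 bp
  [41,48): 7 bp
  [48,59): 11 bp
  [59,74): 15 bp
  [74,81): 7 bp
  [81,88): 7 bp
  [88,96): 8 bp
  [96,105): 9 bp
  [105,111): 6 bp
  [111,124): 13 bp
  [124,129): 5 bp
  [129,138): 9 bp
  [138,151): 13 bp
  [151,180): 29 bp
  [180,187): 7 bp
  [187,195): 8 bp
  [195,200): 5 bp
  [200,205): 5 bp

[3,4,5,5,5,6,7,7,7,7,8,8,8,9,9,10,11,13,13,15,16,29]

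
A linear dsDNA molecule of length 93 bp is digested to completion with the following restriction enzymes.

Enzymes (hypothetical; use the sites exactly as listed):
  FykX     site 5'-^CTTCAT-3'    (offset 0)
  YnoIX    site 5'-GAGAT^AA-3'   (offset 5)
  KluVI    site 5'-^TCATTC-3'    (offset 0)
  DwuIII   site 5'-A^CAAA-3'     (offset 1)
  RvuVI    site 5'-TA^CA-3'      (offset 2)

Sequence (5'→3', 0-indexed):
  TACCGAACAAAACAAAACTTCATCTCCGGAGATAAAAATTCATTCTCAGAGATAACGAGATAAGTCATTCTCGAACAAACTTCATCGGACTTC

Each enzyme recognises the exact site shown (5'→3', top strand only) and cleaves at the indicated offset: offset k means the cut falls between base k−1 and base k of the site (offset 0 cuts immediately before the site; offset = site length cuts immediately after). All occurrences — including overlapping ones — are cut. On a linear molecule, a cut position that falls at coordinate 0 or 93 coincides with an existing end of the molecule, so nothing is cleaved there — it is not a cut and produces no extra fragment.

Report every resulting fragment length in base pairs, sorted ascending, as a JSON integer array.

[3,4,5,5,6,7,8,11,14,14,16]

Scan for sites:
  FykX CTTCAT/0: at [17, 79] ⇒ [17, 79]
  YnoIX GAGATAA/5: at [28, 48, 56] ⇒ [33, 53, 61]
  KluVI TCATTC/0: at [39, 64] ⇒ [39, 64]
  DwuIII ACAAA/1: at [6, 11, 74] ⇒ [7, 12, 75]
  RvuVI (TACA, off=2): no sites

Pooled cuts: [7, 12, 17, 33, 39, 53, 61, 64, 75, 79]

Fragments:
  [0,7): 7 bp
  [7,12): 5 bp
  [12,17): 5 bp
  [17,33): 16 bp
  [33,39): 6 bp
  [39,53): 14 bp
  [53,61): 8 bp
  [61,64): 3 bp
  [64,75): 11 bp
  [75,79): 4 bp
  [79,93): 14 bp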